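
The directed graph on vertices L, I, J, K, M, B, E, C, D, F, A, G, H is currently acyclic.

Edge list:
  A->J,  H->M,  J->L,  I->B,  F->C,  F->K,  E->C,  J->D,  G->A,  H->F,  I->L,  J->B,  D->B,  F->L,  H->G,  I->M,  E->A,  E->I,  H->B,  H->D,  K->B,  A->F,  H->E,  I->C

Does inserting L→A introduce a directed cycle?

Adding L→A creates a cycle iff A can already reach L.
Path from A: A → F → L.
So A → … → L → A is a cycle.

Yes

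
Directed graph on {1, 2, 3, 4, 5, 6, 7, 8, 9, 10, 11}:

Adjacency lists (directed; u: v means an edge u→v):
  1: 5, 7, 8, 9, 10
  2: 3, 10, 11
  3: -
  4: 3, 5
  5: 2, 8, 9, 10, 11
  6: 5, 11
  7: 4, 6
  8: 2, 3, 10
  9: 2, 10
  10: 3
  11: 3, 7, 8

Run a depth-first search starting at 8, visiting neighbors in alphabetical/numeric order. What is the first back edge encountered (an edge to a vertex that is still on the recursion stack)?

DFS from 8 (visiting neighbors in alphabetical/numeric order); mark gray on enter, black on exit:
8 gray
  2 gray
    3 gray
    3 black
    10 gray
      10→3: 3 black — skip
    10 black
    11 gray
      11→3: 3 black — skip
      7 gray
        4 gray
          4→3: 3 black — skip
          5 gray
            5→2: 2 is gray → back edge
First back edge: 5 → 2.

5→2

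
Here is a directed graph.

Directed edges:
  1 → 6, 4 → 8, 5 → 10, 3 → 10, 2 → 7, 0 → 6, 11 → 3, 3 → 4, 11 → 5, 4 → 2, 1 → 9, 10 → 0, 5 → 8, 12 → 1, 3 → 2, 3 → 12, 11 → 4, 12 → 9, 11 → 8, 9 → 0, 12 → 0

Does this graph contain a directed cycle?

DFS with white/gray/black marking, starting from 8:
8 gray
8 black
0 gray
  6 gray
  6 black
0 black
1 gray
  1→6: 6 black — skip
  9 gray
    9→0: 0 black — skip
  9 black
1 black
2 gray
  7 gray
  7 black
2 black
3 gray
  10 gray
    10→0: 0 black — skip
  10 black
  3→2: 2 black — skip
  12 gray
    12→1: 1 black — skip
    12→0: 0 black — skip
    12→9: 9 black — skip
  12 black
  4 gray
    4→8: 8 black — skip
    4→2: 2 black — skip
  4 black
3 black
5 gray
  5→8: 8 black — skip
  5→10: 10 black — skip
5 black
11 gray
  11→8: 8 black — skip
  11→5: 5 black — skip
  11→4: 4 black — skip
  11→3: 3 black — skip
11 black
Every edge goes to a white or black vertex — no back edge, so the graph is acyclic.

No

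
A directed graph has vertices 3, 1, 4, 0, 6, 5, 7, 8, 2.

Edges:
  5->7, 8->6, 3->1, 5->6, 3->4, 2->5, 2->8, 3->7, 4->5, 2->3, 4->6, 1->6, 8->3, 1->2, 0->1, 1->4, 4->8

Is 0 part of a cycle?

0 lies on a cycle iff there is a path from 0 back to itself.
Exploring from 0, it never reaches itself; equivalently, its strongly connected component is a singleton.

No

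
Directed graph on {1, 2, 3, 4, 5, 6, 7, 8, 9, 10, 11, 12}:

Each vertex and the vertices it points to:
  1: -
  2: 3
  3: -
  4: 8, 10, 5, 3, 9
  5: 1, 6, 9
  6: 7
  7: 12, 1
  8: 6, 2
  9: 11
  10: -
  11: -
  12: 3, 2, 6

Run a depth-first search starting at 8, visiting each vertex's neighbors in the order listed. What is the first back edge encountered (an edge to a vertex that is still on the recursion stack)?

DFS from 8 (visiting each vertex's neighbors in the order listed); mark gray on enter, black on exit:
8 gray
  6 gray
    7 gray
      12 gray
        3 gray
        3 black
        2 gray
          2→3: 3 black — skip
        2 black
        12→6: 6 is gray → back edge
First back edge: 12 → 6.

12->6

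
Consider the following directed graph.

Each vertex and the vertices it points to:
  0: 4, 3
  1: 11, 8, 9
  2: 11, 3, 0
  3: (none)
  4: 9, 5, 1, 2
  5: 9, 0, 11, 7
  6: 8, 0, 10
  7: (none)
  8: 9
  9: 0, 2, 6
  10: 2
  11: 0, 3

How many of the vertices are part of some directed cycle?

10

A vertex is on a directed cycle iff it belongs to a strongly connected component of size ≥ 2 (or has a self-loop).
The vertices on cycles are {0, 1, 2, 4, 5, 6, 8, 9, 10, 11} — 10 in total.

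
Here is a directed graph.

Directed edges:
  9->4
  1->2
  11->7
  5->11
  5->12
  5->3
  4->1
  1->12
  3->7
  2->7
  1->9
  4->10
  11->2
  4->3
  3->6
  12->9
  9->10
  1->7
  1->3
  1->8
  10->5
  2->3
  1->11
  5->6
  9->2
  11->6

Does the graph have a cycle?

Yes

DFS with white/gray/black marking, starting from 2:
2 gray
  3 gray
    6 gray
    6 black
    7 gray
    7 black
  3 black
  2→7: 7 black — skip
2 black
1 gray
  1→2: 2 black — skip
  12 gray
    9 gray
      10 gray
        5 gray
          5→12: 12 is gray → back edge
Back edge found, so a cycle exists: 12 → 9 → 10 → 5 → 12.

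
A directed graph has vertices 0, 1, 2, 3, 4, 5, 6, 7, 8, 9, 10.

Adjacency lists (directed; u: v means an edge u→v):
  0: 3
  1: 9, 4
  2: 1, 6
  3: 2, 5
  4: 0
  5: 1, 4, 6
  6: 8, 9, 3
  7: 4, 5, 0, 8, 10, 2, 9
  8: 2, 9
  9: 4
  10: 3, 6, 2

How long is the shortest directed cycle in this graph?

3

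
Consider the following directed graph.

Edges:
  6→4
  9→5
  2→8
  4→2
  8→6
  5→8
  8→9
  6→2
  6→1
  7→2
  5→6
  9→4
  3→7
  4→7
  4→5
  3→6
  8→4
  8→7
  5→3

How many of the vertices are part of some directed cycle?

A vertex is on a directed cycle iff it belongs to a strongly connected component of size ≥ 2 (or has a self-loop).
The vertices on cycles are {2, 3, 4, 5, 6, 7, 8, 9} — 8 in total.

8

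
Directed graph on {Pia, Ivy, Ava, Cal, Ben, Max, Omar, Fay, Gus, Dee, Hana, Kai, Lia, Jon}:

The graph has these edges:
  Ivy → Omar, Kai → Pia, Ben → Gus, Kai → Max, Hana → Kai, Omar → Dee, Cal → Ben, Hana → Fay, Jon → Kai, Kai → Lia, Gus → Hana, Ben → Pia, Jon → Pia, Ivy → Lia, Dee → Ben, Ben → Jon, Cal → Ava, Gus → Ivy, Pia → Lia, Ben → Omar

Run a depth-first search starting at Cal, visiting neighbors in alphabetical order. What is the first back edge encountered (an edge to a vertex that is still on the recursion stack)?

Dee→Ben

DFS from Cal (visiting neighbors in alphabetical order); mark gray on enter, black on exit:
Cal gray
  Ava gray
  Ava black
  Ben gray
    Gus gray
      Hana gray
        Fay gray
        Fay black
        Kai gray
          Lia gray
          Lia black
          Max gray
          Max black
          Pia gray
            Pia→Lia: Lia black — skip
          Pia black
        Kai black
      Hana black
      Ivy gray
        Ivy→Lia: Lia black — skip
        Omar gray
          Dee gray
            Dee→Ben: Ben is gray → back edge
First back edge: Dee → Ben.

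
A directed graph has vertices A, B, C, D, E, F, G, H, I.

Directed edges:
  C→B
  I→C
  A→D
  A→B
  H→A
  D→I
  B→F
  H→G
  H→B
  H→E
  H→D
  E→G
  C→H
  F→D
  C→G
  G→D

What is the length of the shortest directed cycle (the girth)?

4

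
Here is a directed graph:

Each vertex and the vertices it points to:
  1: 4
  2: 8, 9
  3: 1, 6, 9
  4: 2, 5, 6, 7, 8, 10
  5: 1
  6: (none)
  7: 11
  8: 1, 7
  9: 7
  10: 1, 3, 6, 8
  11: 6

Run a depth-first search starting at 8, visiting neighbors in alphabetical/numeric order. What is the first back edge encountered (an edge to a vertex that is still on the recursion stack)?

2→8

DFS from 8 (visiting neighbors in alphabetical/numeric order); mark gray on enter, black on exit:
8 gray
  1 gray
    4 gray
      2 gray
        2→8: 8 is gray → back edge
First back edge: 2 → 8.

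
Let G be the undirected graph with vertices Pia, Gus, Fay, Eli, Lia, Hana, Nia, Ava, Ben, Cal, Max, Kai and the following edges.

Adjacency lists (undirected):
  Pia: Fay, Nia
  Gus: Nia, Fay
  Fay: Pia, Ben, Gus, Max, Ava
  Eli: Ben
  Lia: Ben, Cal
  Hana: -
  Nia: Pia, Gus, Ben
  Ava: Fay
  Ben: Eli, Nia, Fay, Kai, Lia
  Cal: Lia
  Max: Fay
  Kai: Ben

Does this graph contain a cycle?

DFS, tracking each vertex's parent; an edge to a visited non-parent vertex closes a cycle.
Start from Pia:
visit Pia (parent –)
  visit Fay (parent Pia)
    Fay–Pia: parent, skip
    visit Ben (parent Fay)
      visit Eli (parent Ben)
        Eli–Ben: parent, skip
      visit Nia (parent Ben)
        Nia–Pia: Pia visited and ≠ parent → cycle
Cycle: Pia – Fay – Ben – Nia – Pia.

Yes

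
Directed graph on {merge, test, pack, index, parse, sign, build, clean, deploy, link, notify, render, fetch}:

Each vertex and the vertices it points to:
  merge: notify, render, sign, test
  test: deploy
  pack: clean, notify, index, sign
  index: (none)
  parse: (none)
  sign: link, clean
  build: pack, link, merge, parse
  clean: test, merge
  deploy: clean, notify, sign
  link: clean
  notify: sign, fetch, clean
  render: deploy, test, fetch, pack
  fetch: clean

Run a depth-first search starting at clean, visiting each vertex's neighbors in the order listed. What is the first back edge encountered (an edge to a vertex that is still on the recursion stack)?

deploy->clean

DFS from clean (visiting each vertex's neighbors in the order listed); mark gray on enter, black on exit:
clean gray
  test gray
    deploy gray
      deploy→clean: clean is gray → back edge
First back edge: deploy → clean.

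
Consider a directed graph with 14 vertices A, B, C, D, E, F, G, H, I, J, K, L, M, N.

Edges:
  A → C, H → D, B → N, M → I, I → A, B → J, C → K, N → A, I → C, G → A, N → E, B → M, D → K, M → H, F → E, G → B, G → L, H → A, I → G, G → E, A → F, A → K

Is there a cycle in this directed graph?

Yes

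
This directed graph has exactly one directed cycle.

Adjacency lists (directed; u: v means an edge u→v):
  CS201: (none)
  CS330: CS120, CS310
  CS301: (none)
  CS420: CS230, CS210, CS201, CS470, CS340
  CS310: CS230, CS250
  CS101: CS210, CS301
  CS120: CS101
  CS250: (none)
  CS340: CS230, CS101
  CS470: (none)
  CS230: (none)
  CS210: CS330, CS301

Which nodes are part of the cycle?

DFS with gray/black marking from CS101:
CS101 gray
  CS210 gray
    CS330 gray
      CS120 gray
        CS120→CS101: CS101 is gray → back edge
Back edge closes the cycle CS101 → CS210 → CS330 → CS120 → CS101; its vertices are {CS101, CS120, CS210, CS330}.

CS101, CS120, CS210, CS330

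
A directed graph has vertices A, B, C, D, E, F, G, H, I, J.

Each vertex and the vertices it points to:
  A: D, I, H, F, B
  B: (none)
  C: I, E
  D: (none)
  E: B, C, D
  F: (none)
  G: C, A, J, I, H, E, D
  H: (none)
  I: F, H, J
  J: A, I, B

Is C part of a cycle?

Yes

C is on a cycle iff C can reach itself via ≥1 edge.
C → E → C — yes.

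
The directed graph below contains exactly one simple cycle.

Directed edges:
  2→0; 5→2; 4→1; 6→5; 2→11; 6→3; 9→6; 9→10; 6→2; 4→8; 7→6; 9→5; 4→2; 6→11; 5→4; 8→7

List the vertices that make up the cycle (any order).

4, 5, 6, 7, 8

DFS with gray/black marking from 6:
6 gray
  11 gray
  11 black
  5 gray
    4 gray
      1 gray
      1 black
      8 gray
        7 gray
          7→6: 6 is gray → back edge
Back edge closes the cycle 6 → 5 → 4 → 8 → 7 → 6; its vertices are {4, 5, 6, 7, 8}.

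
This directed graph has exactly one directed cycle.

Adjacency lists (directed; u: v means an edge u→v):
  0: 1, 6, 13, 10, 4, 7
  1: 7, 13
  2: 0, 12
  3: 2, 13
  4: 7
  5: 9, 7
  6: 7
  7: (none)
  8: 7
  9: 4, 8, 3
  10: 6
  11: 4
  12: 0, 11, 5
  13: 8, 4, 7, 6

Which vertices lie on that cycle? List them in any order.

DFS with gray/black marking from 3:
3 gray
  2 gray
    0 gray
      1 gray
        7 gray
        7 black
        13 gray
          8 gray
            8→7: 7 black — skip
          8 black
          4 gray
            4→7: 7 black — skip
          4 black
          13→7: 7 black — skip
          6 gray
            6→7: 7 black — skip
          6 black
        13 black
      1 black
      0→6: 6 black — skip
      0→13: 13 black — skip
      10 gray
        10→6: 6 black — skip
      10 black
      0→4: 4 black — skip
      0→7: 7 black — skip
    0 black
    12 gray
      12→0: 0 black — skip
      11 gray
        11→4: 4 black — skip
      11 black
      5 gray
        9 gray
          9→4: 4 black — skip
          9→8: 8 black — skip
          9→3: 3 is gray → back edge
Back edge closes the cycle 3 → 2 → 12 → 5 → 9 → 3; its vertices are {2, 3, 5, 9, 12}.

2, 3, 5, 9, 12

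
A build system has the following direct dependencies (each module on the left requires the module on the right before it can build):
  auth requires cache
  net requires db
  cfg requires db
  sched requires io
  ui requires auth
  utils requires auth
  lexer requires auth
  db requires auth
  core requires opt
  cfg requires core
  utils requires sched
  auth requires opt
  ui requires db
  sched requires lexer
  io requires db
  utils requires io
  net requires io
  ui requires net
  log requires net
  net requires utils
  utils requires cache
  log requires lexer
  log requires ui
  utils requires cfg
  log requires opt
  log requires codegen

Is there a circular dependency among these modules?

No

DFS with white/gray/black marking, starting from codegen:
codegen gray
codegen black
net gray
  utils gray
    io gray
      db gray
        auth gray
          cache gray
          cache black
          opt gray
          opt black
        auth black
      db black
    io black
    sched gray
      lexer gray
        lexer→auth: auth black — skip
      lexer black
      sched→io: io black — skip
    sched black
    cfg gray
      cfg→db: db black — skip
      core gray
        core→opt: opt black — skip
      core black
    cfg black
    utils→auth: auth black — skip
    utils→cache: cache black — skip
  utils black
  net→db: db black — skip
  net→io: io black — skip
net black
log gray
  ui gray
    ui→db: db black — skip
    ui→auth: auth black — skip
    ui→net: net black — skip
  ui black
  log→net: net black — skip
  log→lexer: lexer black — skip
  log→codegen: codegen black — skip
  log→opt: opt black — skip
log black
Every edge goes to a white or black vertex — no back edge, so the graph is acyclic.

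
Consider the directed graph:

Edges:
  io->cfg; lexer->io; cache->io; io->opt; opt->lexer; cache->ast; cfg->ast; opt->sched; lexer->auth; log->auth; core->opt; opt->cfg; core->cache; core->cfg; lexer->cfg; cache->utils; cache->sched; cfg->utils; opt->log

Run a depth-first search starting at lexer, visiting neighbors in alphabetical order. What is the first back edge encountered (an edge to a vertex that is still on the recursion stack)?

opt→lexer

DFS from lexer (visiting neighbors in alphabetical order); mark gray on enter, black on exit:
lexer gray
  auth gray
  auth black
  cfg gray
    ast gray
    ast black
    utils gray
    utils black
  cfg black
  io gray
    io→cfg: cfg black — skip
    opt gray
      opt→cfg: cfg black — skip
      opt→lexer: lexer is gray → back edge
First back edge: opt → lexer.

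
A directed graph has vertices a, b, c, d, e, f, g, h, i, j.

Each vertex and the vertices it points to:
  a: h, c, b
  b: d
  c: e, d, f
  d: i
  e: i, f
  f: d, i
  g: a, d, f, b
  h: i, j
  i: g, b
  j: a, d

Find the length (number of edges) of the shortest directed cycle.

For each vertex v, BFS finds the shortest path from v back to v.
The shortest such closed walk is g → f → i → g, length 3.

3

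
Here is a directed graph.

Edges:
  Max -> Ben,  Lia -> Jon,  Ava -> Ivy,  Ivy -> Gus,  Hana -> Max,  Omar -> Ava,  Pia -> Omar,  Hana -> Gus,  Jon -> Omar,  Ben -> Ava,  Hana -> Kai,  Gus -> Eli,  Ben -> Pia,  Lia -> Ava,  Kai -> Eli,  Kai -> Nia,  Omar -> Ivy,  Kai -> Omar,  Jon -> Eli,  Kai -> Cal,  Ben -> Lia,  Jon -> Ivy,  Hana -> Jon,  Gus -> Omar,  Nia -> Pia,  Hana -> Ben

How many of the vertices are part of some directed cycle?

A vertex is on a directed cycle iff it belongs to a strongly connected component of size ≥ 2 (or has a self-loop).
The vertices on cycles are {Ava, Gus, Ivy, Omar} — 4 in total.

4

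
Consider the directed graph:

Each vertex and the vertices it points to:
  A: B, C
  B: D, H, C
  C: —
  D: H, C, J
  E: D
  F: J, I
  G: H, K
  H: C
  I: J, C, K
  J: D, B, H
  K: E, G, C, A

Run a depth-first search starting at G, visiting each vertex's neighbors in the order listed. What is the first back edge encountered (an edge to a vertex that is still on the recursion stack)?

DFS from G (visiting each vertex's neighbors in the order listed); mark gray on enter, black on exit:
G gray
  H gray
    C gray
    C black
  H black
  K gray
    E gray
      D gray
        D→H: H black — skip
        D→C: C black — skip
        J gray
          J→D: D is gray → back edge
First back edge: J → D.

J->D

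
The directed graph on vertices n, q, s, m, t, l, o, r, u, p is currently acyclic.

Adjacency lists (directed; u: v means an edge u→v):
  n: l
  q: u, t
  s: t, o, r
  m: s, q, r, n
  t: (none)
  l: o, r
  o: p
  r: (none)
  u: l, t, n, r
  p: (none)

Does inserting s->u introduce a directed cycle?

No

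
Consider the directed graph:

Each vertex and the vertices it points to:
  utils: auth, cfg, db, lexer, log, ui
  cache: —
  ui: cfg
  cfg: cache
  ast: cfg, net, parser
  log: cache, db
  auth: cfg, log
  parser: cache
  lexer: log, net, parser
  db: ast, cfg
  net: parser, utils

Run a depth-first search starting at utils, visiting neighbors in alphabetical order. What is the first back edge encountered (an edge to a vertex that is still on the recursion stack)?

net->utils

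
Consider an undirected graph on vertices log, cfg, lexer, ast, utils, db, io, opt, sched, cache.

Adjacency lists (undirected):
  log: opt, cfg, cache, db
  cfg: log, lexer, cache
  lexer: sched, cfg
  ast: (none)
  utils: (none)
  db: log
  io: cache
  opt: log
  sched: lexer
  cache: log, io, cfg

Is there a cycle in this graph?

DFS, tracking each vertex's parent; an edge to a visited non-parent vertex closes a cycle.
Start from ast:
visit ast (parent –)
visit log (parent –)
  visit opt (parent log)
    opt–log: parent, skip
  visit cfg (parent log)
    cfg–log: parent, skip
    visit lexer (parent cfg)
      visit sched (parent lexer)
        sched–lexer: parent, skip
      lexer–cfg: parent, skip
    visit cache (parent cfg)
      cache–log: log visited and ≠ parent → cycle
Cycle: log – cfg – cache – log.

Yes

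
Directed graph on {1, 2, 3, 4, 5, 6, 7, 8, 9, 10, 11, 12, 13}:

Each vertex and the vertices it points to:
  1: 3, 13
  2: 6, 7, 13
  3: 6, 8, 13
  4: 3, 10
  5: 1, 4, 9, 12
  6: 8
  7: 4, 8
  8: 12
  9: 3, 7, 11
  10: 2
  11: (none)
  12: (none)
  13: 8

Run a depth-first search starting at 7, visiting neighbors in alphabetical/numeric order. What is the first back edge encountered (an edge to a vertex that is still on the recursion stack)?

2->7

DFS from 7 (visiting neighbors in alphabetical/numeric order); mark gray on enter, black on exit:
7 gray
  4 gray
    3 gray
      6 gray
        8 gray
          12 gray
          12 black
        8 black
      6 black
      3→8: 8 black — skip
      13 gray
        13→8: 8 black — skip
      13 black
    3 black
    10 gray
      2 gray
        2→6: 6 black — skip
        2→7: 7 is gray → back edge
First back edge: 2 → 7.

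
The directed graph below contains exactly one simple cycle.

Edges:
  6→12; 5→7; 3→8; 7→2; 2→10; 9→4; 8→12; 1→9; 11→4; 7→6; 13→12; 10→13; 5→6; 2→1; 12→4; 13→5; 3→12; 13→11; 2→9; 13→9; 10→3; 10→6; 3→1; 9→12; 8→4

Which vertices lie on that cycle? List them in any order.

DFS with gray/black marking from 10:
10 gray
  13 gray
    11 gray
      4 gray
      4 black
    11 black
    9 gray
      12 gray
        12→4: 4 black — skip
      12 black
      9→4: 4 black — skip
    9 black
    13→12: 12 black — skip
    5 gray
      7 gray
        6 gray
          6→12: 12 black — skip
        6 black
        2 gray
          2→10: 10 is gray → back edge
Back edge closes the cycle 10 → 13 → 5 → 7 → 2 → 10; its vertices are {2, 5, 7, 10, 13}.

2, 5, 7, 10, 13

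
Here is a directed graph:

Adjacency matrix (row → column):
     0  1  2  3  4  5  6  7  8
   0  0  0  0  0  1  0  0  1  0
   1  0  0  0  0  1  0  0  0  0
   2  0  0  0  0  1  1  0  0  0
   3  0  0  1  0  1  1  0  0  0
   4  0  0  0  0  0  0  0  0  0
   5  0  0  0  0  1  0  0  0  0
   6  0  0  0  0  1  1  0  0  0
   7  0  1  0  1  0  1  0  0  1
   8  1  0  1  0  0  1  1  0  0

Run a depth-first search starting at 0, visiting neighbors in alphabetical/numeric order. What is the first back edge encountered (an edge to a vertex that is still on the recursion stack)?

8→0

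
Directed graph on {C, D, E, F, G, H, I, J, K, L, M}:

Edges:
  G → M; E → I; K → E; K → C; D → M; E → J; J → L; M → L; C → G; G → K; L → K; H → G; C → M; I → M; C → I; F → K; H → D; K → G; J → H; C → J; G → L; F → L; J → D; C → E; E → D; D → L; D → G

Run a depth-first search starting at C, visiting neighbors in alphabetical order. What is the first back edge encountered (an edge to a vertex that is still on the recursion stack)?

K->C

DFS from C (visiting neighbors in alphabetical order); mark gray on enter, black on exit:
C gray
  E gray
    D gray
      G gray
        K gray
          K→C: C is gray → back edge
First back edge: K → C.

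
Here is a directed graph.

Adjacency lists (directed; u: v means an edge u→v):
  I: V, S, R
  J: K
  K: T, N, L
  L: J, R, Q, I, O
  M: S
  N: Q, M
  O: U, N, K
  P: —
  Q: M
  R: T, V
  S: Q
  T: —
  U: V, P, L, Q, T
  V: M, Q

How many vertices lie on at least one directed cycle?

8

A vertex is on a directed cycle iff it belongs to a strongly connected component of size ≥ 2 (or has a self-loop).
The vertices on cycles are {J, K, L, M, O, Q, S, U} — 8 in total.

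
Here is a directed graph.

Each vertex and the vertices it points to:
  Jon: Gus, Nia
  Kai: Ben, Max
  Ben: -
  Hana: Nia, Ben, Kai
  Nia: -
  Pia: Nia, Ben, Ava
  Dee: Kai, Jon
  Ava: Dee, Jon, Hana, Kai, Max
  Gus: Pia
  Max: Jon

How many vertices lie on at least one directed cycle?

A vertex is on a directed cycle iff it belongs to a strongly connected component of size ≥ 2 (or has a self-loop).
The vertices on cycles are {Ava, Dee, Gus, Jon, Kai, Max, Pia, Hana} — 8 in total.

8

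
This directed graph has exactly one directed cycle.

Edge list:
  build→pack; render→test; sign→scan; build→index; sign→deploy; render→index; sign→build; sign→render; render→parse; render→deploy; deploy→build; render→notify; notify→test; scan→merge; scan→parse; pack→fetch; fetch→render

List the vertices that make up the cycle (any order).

pack, build, fetch, deploy, render

DFS with gray/black marking from render:
render gray
  parse gray
  parse black
  test gray
  test black
  index gray
  index black
  notify gray
    notify→test: test black — skip
  notify black
  deploy gray
    build gray
      build→index: index black — skip
      pack gray
        fetch gray
          fetch→render: render is gray → back edge
Back edge closes the cycle render → deploy → build → pack → fetch → render; its vertices are {pack, build, fetch, deploy, render}.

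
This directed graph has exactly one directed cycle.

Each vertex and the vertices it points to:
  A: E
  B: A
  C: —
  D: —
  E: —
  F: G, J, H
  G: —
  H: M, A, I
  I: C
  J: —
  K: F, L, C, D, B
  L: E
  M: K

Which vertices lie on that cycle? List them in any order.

F, H, K, M

DFS with gray/black marking from K:
K gray
  F gray
    G gray
    G black
    J gray
    J black
    H gray
      M gray
        M→K: K is gray → back edge
Back edge closes the cycle K → F → H → M → K; its vertices are {F, H, K, M}.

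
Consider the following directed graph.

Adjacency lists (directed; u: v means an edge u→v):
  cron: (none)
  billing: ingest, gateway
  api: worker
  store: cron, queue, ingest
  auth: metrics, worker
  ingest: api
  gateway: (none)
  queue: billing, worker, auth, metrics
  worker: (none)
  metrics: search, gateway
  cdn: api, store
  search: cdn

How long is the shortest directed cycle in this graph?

For each vertex v, BFS finds the shortest path from v back to v.
The shortest such closed walk is search → cdn → store → queue → metrics → search, length 5.

5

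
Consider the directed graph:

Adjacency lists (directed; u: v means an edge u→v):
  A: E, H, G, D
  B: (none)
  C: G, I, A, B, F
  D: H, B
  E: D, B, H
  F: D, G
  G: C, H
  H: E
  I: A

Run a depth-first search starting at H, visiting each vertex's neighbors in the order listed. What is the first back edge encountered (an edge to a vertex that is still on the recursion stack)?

DFS from H (visiting each vertex's neighbors in the order listed); mark gray on enter, black on exit:
H gray
  E gray
    D gray
      D→H: H is gray → back edge
First back edge: D → H.

D->H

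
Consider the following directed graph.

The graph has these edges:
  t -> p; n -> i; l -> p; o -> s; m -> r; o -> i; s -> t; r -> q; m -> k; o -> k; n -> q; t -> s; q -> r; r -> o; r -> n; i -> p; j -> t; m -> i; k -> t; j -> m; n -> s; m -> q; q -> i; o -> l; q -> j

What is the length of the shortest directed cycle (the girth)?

2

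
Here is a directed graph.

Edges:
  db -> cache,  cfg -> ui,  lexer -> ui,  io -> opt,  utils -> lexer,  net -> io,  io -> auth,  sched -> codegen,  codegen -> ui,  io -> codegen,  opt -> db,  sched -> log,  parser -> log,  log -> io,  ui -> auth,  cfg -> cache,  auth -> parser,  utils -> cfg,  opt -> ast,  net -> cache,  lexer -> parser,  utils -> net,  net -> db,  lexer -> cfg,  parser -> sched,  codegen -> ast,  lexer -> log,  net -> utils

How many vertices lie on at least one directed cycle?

A vertex is on a directed cycle iff it belongs to a strongly connected component of size ≥ 2 (or has a self-loop).
The vertices on cycles are {io, ui, log, net, auth, sched, utils, parser, codegen} — 9 in total.

9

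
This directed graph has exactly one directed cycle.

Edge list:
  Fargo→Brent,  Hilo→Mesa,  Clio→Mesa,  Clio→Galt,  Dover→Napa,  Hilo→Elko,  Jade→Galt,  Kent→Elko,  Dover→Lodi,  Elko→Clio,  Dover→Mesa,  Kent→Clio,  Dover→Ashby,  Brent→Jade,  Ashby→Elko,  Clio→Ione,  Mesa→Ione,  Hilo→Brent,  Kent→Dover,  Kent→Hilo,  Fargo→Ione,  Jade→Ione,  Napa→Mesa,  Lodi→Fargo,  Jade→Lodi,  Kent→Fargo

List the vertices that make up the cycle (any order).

Jade, Lodi, Brent, Fargo

DFS with gray/black marking from Lodi:
Lodi gray
  Fargo gray
    Ione gray
    Ione black
    Brent gray
      Jade gray
        Galt gray
        Galt black
        Jade→Ione: Ione black — skip
        Jade→Lodi: Lodi is gray → back edge
Back edge closes the cycle Lodi → Fargo → Brent → Jade → Lodi; its vertices are {Jade, Lodi, Brent, Fargo}.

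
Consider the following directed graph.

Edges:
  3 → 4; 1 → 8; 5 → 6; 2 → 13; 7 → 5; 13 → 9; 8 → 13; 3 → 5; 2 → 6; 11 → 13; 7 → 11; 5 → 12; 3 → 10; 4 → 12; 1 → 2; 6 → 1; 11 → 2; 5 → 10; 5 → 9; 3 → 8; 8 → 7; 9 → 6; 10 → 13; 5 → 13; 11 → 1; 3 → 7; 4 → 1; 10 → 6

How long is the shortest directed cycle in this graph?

3

For each vertex v, BFS finds the shortest path from v back to v.
The shortest such closed walk is 1 → 2 → 6 → 1, length 3.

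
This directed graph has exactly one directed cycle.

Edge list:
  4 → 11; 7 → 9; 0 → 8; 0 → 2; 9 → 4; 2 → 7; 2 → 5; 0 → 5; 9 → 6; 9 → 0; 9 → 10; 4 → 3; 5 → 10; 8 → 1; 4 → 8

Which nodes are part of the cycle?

DFS with gray/black marking from 7:
7 gray
  9 gray
    6 gray
    6 black
    0 gray
      5 gray
        10 gray
        10 black
      5 black
      8 gray
        1 gray
        1 black
      8 black
      2 gray
        2→7: 7 is gray → back edge
Back edge closes the cycle 7 → 9 → 0 → 2 → 7; its vertices are {0, 2, 7, 9}.

0, 2, 7, 9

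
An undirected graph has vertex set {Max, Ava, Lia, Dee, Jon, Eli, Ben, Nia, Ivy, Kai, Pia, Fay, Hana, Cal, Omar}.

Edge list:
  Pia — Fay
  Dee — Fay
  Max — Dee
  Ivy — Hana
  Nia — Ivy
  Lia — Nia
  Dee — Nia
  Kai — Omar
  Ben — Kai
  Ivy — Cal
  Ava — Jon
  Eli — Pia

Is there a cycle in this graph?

DFS, tracking each vertex's parent; an edge to a visited non-parent vertex closes a cycle.
Start from Cal:
visit Cal (parent –)
  visit Ivy (parent Cal)
    visit Hana (parent Ivy)
      Hana–Ivy: parent, skip
    Ivy–Cal: parent, skip
    visit Nia (parent Ivy)
      visit Dee (parent Nia)
        Dee–Nia: parent, skip
        visit Max (parent Dee)
          Max–Dee: parent, skip
        visit Fay (parent Dee)
          Fay–Dee: parent, skip
          visit Pia (parent Fay)
            visit Eli (parent Pia)
              Eli–Pia: parent, skip
            Pia–Fay: parent, skip
      visit Lia (parent Nia)
        Lia–Nia: parent, skip
      Nia–Ivy: parent, skip
visit Ava (parent –)
  visit Jon (parent Ava)
    Jon–Ava: parent, skip
visit Ben (parent –)
  visit Kai (parent Ben)
    visit Omar (parent Kai)
      Omar–Kai: parent, skip
    Kai–Ben: parent, skip
No non-parent visited neighbor found — the graph is a forest.

No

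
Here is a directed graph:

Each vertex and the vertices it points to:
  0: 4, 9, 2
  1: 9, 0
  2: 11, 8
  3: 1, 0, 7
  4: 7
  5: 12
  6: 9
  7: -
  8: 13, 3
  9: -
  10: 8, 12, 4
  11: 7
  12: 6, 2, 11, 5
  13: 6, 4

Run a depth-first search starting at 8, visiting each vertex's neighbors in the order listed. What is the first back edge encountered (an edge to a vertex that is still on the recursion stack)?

DFS from 8 (visiting each vertex's neighbors in the order listed); mark gray on enter, black on exit:
8 gray
  13 gray
    6 gray
      9 gray
      9 black
    6 black
    4 gray
      7 gray
      7 black
    4 black
  13 black
  3 gray
    1 gray
      1→9: 9 black — skip
      0 gray
        0→4: 4 black — skip
        0→9: 9 black — skip
        2 gray
          11 gray
            11→7: 7 black — skip
          11 black
          2→8: 8 is gray → back edge
First back edge: 2 → 8.

2->8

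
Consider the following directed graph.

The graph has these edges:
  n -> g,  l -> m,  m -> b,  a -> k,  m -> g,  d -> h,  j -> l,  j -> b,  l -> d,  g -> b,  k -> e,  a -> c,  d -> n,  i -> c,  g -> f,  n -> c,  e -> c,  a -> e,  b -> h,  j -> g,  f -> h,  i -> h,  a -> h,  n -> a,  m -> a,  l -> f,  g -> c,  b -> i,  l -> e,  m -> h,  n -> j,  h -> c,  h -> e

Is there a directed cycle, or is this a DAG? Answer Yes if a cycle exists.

DFS with white/gray/black marking, starting from m:
m gray
  g gray
    c gray
    c black
    b gray
      h gray
        h→c: c black — skip
        e gray
          e→c: c black — skip
        e black
      h black
      i gray
        i→c: c black — skip
        i→h: h black — skip
      i black
    b black
    f gray
      f→h: h black — skip
    f black
  g black
  a gray
    a→e: e black — skip
    k gray
      k→e: e black — skip
    k black
    a→c: c black — skip
    a→h: h black — skip
  a black
  m→h: h black — skip
  m→b: b black — skip
m black
l gray
  d gray
    n gray
      n→g: g black — skip
      n→a: a black — skip
      n→c: c black — skip
      j gray
        j→g: g black — skip
        j→l: l is gray → back edge
Back edge found, so a cycle exists: l → d → n → j → l.

Yes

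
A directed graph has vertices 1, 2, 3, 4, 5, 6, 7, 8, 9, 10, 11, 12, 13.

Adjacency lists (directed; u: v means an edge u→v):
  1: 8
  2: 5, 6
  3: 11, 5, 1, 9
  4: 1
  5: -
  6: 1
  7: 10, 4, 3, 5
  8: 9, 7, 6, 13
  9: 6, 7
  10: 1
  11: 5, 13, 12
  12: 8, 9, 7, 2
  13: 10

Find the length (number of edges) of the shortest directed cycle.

3

For each vertex v, BFS finds the shortest path from v back to v.
The shortest such closed walk is 9 → 7 → 3 → 9, length 3.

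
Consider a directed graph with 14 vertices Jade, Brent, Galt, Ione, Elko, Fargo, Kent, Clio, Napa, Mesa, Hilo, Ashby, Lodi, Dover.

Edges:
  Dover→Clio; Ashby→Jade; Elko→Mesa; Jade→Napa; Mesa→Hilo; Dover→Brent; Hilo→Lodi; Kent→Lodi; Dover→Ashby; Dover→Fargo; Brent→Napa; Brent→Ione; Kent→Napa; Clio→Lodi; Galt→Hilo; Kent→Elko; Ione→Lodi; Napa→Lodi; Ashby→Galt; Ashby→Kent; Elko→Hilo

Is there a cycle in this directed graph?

DFS with white/gray/black marking, starting from Mesa:
Mesa gray
  Hilo gray
    Lodi gray
    Lodi black
  Hilo black
Mesa black
Jade gray
  Napa gray
    Napa→Lodi: Lodi black — skip
  Napa black
Jade black
Brent gray
  Ione gray
    Ione→Lodi: Lodi black — skip
  Ione black
  Brent→Napa: Napa black — skip
Brent black
Galt gray
  Galt→Hilo: Hilo black — skip
Galt black
Elko gray
  Elko→Mesa: Mesa black — skip
  Elko→Hilo: Hilo black — skip
Elko black
Fargo gray
Fargo black
Kent gray
  Kent→Elko: Elko black — skip
  Kent→Lodi: Lodi black — skip
  Kent→Napa: Napa black — skip
Kent black
Clio gray
  Clio→Lodi: Lodi black — skip
Clio black
Ashby gray
  Ashby→Galt: Galt black — skip
  Ashby→Jade: Jade black — skip
  Ashby→Kent: Kent black — skip
Ashby black
Dover gray
  Dover→Fargo: Fargo black — skip
  Dover→Clio: Clio black — skip
  Dover→Ashby: Ashby black — skip
  Dover→Brent: Brent black — skip
Dover black
Every edge goes to a white or black vertex — no back edge, so the graph is acyclic.

No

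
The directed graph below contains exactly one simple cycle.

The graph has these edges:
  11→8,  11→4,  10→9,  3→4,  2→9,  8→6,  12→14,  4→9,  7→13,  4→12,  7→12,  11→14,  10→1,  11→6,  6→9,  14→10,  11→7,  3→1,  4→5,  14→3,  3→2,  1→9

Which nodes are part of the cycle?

3, 4, 12, 14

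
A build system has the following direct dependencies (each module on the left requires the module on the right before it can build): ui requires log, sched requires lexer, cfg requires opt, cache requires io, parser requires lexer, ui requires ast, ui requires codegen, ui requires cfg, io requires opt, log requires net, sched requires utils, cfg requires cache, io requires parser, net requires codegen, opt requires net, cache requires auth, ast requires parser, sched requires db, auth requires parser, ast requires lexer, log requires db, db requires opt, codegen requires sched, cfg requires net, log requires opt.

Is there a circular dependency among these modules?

Yes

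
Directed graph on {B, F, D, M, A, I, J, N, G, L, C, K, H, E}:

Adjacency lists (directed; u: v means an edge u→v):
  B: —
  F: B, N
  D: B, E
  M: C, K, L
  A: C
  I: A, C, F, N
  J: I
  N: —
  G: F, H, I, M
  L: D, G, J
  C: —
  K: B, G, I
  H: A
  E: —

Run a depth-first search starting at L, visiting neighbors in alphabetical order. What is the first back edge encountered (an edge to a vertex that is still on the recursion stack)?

K→G

DFS from L (visiting neighbors in alphabetical order); mark gray on enter, black on exit:
L gray
  D gray
    B gray
    B black
    E gray
    E black
  D black
  G gray
    F gray
      F→B: B black — skip
      N gray
      N black
    F black
    H gray
      A gray
        C gray
        C black
      A black
    H black
    I gray
      I→A: A black — skip
      I→C: C black — skip
      I→F: F black — skip
      I→N: N black — skip
    I black
    M gray
      M→C: C black — skip
      K gray
        K→B: B black — skip
        K→G: G is gray → back edge
First back edge: K → G.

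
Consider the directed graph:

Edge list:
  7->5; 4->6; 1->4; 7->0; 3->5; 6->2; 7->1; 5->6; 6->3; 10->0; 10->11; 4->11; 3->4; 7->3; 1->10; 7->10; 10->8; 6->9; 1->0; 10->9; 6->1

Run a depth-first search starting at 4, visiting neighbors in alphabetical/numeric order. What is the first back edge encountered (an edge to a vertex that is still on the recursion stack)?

1→4

DFS from 4 (visiting neighbors in alphabetical/numeric order); mark gray on enter, black on exit:
4 gray
  6 gray
    1 gray
      0 gray
      0 black
      1→4: 4 is gray → back edge
First back edge: 1 → 4.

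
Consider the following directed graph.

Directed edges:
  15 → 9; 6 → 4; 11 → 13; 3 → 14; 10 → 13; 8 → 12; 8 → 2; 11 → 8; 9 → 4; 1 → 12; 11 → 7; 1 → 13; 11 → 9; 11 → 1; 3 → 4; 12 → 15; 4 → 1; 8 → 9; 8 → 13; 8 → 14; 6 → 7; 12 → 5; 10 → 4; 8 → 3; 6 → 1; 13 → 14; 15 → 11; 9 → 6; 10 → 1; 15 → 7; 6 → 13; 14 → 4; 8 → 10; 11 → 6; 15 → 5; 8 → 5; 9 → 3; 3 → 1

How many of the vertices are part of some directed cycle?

A vertex is on a directed cycle iff it belongs to a strongly connected component of size ≥ 2 (or has a self-loop).
The vertices on cycles are {1, 3, 4, 6, 8, 9, 10, 11, 12, 13, 14, 15} — 12 in total.

12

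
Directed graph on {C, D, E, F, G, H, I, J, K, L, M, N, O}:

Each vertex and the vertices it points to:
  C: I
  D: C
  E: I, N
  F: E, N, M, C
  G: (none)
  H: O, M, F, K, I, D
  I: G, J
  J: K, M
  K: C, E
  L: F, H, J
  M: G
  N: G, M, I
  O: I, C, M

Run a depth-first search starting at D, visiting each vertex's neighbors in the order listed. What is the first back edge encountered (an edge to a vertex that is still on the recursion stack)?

DFS from D (visiting each vertex's neighbors in the order listed); mark gray on enter, black on exit:
D gray
  C gray
    I gray
      G gray
      G black
      J gray
        K gray
          K→C: C is gray → back edge
First back edge: K → C.

K->C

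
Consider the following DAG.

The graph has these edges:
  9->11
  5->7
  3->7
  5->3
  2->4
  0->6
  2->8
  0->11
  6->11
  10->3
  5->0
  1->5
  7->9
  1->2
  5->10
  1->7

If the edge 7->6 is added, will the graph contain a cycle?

No

Adding 7→6 creates a cycle iff 6 can already reach 7.
Explore from 6: no path reaches 7. The graph stays acyclic.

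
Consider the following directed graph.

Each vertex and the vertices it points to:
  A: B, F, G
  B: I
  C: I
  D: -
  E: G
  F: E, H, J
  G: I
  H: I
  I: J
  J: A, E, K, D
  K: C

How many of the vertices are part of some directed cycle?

10

A vertex is on a directed cycle iff it belongs to a strongly connected component of size ≥ 2 (or has a self-loop).
The vertices on cycles are {A, B, C, E, F, G, H, I, J, K} — 10 in total.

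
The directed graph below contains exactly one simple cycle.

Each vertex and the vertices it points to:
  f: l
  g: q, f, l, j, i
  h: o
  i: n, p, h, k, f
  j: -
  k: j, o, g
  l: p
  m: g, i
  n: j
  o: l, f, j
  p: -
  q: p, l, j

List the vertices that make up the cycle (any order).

g, i, k

DFS with gray/black marking from i:
i gray
  n gray
    j gray
    j black
  n black
  p gray
  p black
  h gray
    o gray
      l gray
        l→p: p black — skip
      l black
      f gray
        f→l: l black — skip
      f black
      o→j: j black — skip
    o black
  h black
  k gray
    k→j: j black — skip
    k→o: o black — skip
    g gray
      q gray
        q→p: p black — skip
        q→l: l black — skip
        q→j: j black — skip
      q black
      g→f: f black — skip
      g→l: l black — skip
      g→j: j black — skip
      g→i: i is gray → back edge
Back edge closes the cycle i → k → g → i; its vertices are {g, i, k}.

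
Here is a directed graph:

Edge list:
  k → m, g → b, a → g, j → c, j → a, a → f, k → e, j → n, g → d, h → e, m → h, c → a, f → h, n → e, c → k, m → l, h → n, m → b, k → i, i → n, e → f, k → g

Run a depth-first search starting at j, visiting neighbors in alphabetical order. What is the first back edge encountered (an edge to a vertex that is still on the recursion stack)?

DFS from j (visiting neighbors in alphabetical order); mark gray on enter, black on exit:
j gray
  a gray
    f gray
      h gray
        e gray
          e→f: f is gray → back edge
First back edge: e → f.

e→f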